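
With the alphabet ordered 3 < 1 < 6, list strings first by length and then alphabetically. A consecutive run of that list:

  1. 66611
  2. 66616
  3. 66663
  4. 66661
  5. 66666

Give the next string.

333333

66666 is the last string of length 5, so the next is the first of length 6: 3 repeated 6 times.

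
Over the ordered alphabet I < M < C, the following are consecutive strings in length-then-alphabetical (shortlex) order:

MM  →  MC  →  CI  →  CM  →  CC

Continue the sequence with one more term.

III

CC is the last string of length 2, so the next is the first of length 3: I repeated 3 times.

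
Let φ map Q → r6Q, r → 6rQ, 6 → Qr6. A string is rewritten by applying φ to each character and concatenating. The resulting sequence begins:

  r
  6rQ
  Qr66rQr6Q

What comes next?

r6Q6rQQr6Qr66rQr6Q6rQQr6r6Q

Apply φ to Qr66rQr6Q symbol by symbol: Q→r6Q, r→6rQ, 6→Qr6, 6→Qr6, r→6rQ, Q→r6Q, r→6rQ, 6→Qr6, Q→r6Q; joined: r6Q 6rQ Qr6 Qr6 6rQ r6Q 6rQ Qr6 r6Q.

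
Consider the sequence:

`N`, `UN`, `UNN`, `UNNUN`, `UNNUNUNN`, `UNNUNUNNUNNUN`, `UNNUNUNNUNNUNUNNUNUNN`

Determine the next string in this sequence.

UNNUNUNNUNNUNUNNUNUNNUNNUNUNNUNNUN

This is a Fibonacci-style word recurrence s(k) = s(k−1)·s(k−2): e.g. UN·N = UNN.
Continuing: UNNUNUNNUNNUNUNNUNUNN · UNNUNUNNUNNUN gives term 8.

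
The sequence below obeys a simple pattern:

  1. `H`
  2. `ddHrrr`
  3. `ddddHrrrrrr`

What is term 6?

Each term wraps the previous one in dd on the left and rrr on the right.
From ddddHrrrrrr, 3 further steps: ddddHrrrrrr → ddddddHrrrrrrrrr → ddddddddHrrrrrrrrrrrr → (answer).

ddddddddddHrrrrrrrrrrrrrrr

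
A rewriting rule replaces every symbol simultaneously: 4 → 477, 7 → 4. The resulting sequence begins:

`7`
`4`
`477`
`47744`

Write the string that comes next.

Apply φ to 47744 symbol by symbol: 4→477, 7→4, 7→4, 4→477, 4→477; joined: 477 4 4 477 477.

47744477477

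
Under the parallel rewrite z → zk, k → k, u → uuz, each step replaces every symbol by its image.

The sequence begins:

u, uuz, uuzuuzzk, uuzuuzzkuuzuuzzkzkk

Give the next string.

φ(uuzuuzzkuuzuuzzkzkk) expands symbol-by-symbol to uuz uuz zk uuz uuz zk zk k uuz uuz zk uuz uuz zk zk k zk k k; joining the 19 pieces gives the next term.

uuzuuzzkuuzuuzzkzkkuuzuuzzkuuzuuzzkzkkzkkk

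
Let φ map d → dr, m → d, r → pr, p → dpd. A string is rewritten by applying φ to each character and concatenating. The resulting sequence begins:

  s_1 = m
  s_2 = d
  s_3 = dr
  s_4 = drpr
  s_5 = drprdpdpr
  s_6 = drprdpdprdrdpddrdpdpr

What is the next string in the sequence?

Applying the rule to each of the 21 symbols of drprdpdprdrdpddrdpdpr gives the pieces dr pr dpd pr dr dpd dr dpd pr dr pr dr dpd dr dr pr dr dpd dr dpd pr, which concatenate to the answer.

drprdpdprdrdpddrdpdprdrprdrdpddrdrprdrdpddrdpdpr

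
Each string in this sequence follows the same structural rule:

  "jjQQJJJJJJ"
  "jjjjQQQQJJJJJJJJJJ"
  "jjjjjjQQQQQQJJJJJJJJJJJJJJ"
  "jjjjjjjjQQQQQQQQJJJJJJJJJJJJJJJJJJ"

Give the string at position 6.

Term n consists of 2n j's, followed by 2n Q's, followed by 4n+2 J's (n = 1, 2, …).
For term 6, n = 6, so the run lengths are 12, 12, 26.

jjjjjjjjjjjjQQQQQQQQQQQQJJJJJJJJJJJJJJJJJJJJJJJJJJ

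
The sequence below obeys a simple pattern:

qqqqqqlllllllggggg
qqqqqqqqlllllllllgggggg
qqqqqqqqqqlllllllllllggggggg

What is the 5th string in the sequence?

qqqqqqqqqqqqqqlllllllllllllllggggggggg

Term n consists of 2n q's, followed by 2n+1 l's, followed by n+2 g's, where the shown terms are n = 3, 4, 5.
For term 5, n = 7, so the run lengths are 14, 15, 9.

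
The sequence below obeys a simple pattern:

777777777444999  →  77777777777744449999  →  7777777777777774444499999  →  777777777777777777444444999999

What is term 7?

777777777777777777777777777444444444999999999

Term n consists of 3n 7's, followed by n 4's, followed by n 9's, where the shown terms are n = 3, 4, 5, 6.
At n = 9 the blocks have lengths 27, 9, 9.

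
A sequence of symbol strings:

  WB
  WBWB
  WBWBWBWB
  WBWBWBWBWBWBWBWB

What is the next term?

s(k+1) = s(k)·s(k) — each term doubles the last.
Doubling WBWBWBWBWBWBWBWB:

WBWBWBWBWBWBWBWBWBWBWBWBWBWBWBWB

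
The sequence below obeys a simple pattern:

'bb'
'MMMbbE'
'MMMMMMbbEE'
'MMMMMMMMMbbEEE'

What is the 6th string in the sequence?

MMMMMMMMMMMMMMMbbEEEEE

Each term wraps the previous one in MMM on the left and E on the right.
From MMMMMMMMMbbEEE, 2 further steps: MMMMMMMMMbbEEE → MMMMMMMMMMMMbbEEEE → (answer).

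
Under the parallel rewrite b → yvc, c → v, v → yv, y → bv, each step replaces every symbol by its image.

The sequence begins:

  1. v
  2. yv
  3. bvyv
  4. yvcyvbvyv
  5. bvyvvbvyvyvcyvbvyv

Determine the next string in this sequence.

φ(bvyvvbvyvyvcyvbvyv) expands symbol-by-symbol to yvc yv bv yv yv yvc yv bv yv bv yv v bv yv yvc yv bv yv; joining the 18 pieces gives the next term.

yvcyvbvyvyvyvcyvbvyvbvyvvbvyvyvcyvbvyv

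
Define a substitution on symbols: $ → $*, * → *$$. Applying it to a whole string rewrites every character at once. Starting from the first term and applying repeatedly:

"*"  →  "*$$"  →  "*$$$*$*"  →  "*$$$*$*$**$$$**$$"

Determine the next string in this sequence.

*$$$*$*$**$$$**$$$**$$*$$$*$*$**$$*$$$*$*

Replace each of the 17 characters of *$$$*$*$**$$$**$$ in place — *$$ $* $* $* *$$ $* *$$ $* *$$ *$$ $* $* $* *$$ *$$ $* $* — and concatenate.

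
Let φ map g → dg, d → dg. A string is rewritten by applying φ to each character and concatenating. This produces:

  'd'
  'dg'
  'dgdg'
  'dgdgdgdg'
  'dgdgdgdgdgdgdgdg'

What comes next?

Applying the rule to each of the 16 symbols of dgdgdgdgdgdgdgdg gives the pieces dg dg dg dg dg dg dg dg dg dg dg dg dg dg dg dg, which concatenate to the answer.

dgdgdgdgdgdgdgdgdgdgdgdgdgdgdgdg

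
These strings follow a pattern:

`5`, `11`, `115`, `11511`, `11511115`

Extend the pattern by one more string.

From term 3 onward, concatenate the last term with the second-to-last: 11·5 = 115, 115·11 = 11511, …
So term 6 is 11511115·11511.

1151111511511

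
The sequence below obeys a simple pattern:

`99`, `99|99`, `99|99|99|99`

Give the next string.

99|99|99|99|99|99|99|99

Each string is two copies of the previous one joined by '|'.
One more doubling of 99|99|99|99 gives the answer.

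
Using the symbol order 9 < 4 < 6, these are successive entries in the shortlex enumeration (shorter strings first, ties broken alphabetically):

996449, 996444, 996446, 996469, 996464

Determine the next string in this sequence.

996466

Find the rightmost character of 996464 below 6, bump it to the next letter, and reset everything to its right to 9.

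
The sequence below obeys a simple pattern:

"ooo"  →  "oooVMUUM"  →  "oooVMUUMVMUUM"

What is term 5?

oooVMUUMVMUUMVMUUMVMUUM

The strings grow by a fixed suffix VMUUM each time.
From oooVMUUMVMUUM, 2 further steps: oooVMUUMVMUUM → oooVMUUMVMUUMVMUUM → (answer).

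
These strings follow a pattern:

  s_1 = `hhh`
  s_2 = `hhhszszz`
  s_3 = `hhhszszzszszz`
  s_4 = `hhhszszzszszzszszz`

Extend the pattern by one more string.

hhhszszzszszzszszzszszz

Each term is the previous one with szszz appended.
One more step from hhhszszzszszzszszz gives the answer.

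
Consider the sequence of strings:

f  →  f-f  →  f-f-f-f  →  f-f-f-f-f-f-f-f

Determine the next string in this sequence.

Every step duplicates the string with '-' between the halves.
One more doubling of f-f-f-f-f-f-f-f gives the answer.

f-f-f-f-f-f-f-f-f-f-f-f-f-f-f-f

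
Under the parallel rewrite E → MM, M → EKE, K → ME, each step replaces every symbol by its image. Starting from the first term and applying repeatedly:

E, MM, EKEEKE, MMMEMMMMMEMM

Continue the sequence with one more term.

Rewriting each symbol of MMMEMMMMMEMM: M→EKE, M→EKE, M→EKE, E→MM, M→EKE, M→EKE, M→EKE, M→EKE, M→EKE, E→MM, M→EKE, M→EKE, which concatenates to EKE EKE EKE MM EKE EKE EKE EKE EKE MM EKE EKE.

EKEEKEEKEMMEKEEKEEKEEKEEKEMMEKEEKE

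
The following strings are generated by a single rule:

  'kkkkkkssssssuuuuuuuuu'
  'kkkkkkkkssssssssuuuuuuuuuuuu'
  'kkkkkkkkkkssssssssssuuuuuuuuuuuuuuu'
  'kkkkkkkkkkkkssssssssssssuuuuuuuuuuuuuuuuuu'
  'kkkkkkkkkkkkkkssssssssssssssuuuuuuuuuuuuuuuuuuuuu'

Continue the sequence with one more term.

Term n consists of 2n k's, followed by 2n s's, followed by 3n u's, where the shown terms are n = 3, 4, 5, 6, 7.
Setting n = 8 gives 16, 16, 24 characters in each block.

kkkkkkkkkkkkkkkkssssssssssssssssuuuuuuuuuuuuuuuuuuuuuuuu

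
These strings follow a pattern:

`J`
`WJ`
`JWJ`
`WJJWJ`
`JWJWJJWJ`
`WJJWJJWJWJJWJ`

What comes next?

Each term (from the third on) is the two preceding terms concatenated in order: term 3 = J·WJ = JWJ.
The next term joins JWJWJJWJ and WJJWJJWJWJJWJ.

JWJWJJWJWJJWJJWJWJJWJ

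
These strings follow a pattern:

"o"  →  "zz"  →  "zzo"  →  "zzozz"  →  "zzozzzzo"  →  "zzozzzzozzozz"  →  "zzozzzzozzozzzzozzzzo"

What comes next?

This is a Fibonacci-style word recurrence s(k) = s(k−1)·s(k−2): e.g. zz·o = zzo.
Continuing: zzozzzzozzozzzzozzzzo · zzozzzzozzozz gives term 8.

zzozzzzozzozzzzozzzzozzozzzzozzozz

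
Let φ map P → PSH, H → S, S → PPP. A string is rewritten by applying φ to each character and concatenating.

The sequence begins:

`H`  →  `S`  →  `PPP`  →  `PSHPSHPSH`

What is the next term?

Expanding PSHPSHPSH: P→PSH, S→PPP, H→S, P→PSH, S→PPP, H→S, P→PSH, S→PPP, H→S. Concatenated: PSH PPP S PSH PPP S PSH PPP S.

PSHPPPSPSHPPPSPSHPPPS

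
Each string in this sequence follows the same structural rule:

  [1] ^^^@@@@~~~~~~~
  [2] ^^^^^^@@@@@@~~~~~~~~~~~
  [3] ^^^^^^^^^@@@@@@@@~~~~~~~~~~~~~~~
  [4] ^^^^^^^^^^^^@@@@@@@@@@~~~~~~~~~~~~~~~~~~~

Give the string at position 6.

^^^^^^^^^^^^^^^^^^@@@@@@@@@@@@@@~~~~~~~~~~~~~~~~~~~~~~~~~~~

The n-th term is 3n ^'s then 2n+2 @'s then 4n+3 ~'s (n = 1, 2, …).
At n = 6 the blocks have lengths 18, 14, 27.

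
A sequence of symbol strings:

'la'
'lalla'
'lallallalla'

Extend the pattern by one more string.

lallallallallallallalla

s(k+1) = s(k)·l·s(k) — each term doubles the last with 'l' between the halves.
One more doubling of lallallalla gives the answer.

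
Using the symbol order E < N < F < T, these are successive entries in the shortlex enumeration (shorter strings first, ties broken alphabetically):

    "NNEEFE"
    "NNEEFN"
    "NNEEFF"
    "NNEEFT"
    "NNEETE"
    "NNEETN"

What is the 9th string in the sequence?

NNENEE

Stepping forward 3 times from NNEETN: NNEETN → NNEETF → NNEETT, then the target.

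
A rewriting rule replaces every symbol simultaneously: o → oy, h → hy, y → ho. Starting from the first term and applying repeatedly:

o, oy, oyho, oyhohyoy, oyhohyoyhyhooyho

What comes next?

Rewriting the 16 symbols of oyhohyoyhyhooyho one by one yields oy ho hy oy hy ho oy ho hy ho hy oy oy ho hy oy; concatenated:

oyhohyoyhyhooyhohyhohyoyoyhohyoy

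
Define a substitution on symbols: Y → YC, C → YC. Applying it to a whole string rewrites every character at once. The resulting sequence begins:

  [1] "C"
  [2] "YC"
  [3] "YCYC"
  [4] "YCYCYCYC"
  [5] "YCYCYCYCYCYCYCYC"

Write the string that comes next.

YCYCYCYCYCYCYCYCYCYCYCYCYCYCYCYC

φ(YCYCYCYCYCYCYCYC) expands symbol-by-symbol to YC YC YC YC YC YC YC YC YC YC YC YC YC YC YC YC; joining the 16 pieces gives the next term.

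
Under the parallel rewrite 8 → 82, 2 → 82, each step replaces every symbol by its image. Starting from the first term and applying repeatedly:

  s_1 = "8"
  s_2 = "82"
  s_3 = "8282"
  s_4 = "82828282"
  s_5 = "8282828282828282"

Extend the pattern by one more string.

82828282828282828282828282828282

Applying the rule to each of the 16 symbols of 8282828282828282 gives the pieces 82 82 82 82 82 82 82 82 82 82 82 82 82 82 82 82, which concatenate to the answer.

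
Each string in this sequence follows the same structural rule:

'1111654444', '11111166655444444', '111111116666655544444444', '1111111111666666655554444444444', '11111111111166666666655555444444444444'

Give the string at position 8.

11111111111111111166666666666666655555555444444444444444444

Each string has the form 1^{2n+2} 6^{2n-1} 5^{n} 4^{2n+2} (n = 1, 2, …).
Setting n = 8 gives 18, 15, 8, 18 characters in each block.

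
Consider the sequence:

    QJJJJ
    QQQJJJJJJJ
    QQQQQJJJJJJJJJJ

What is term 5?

QQQQQQQQQJJJJJJJJJJJJJJJJ

The n-th term is 2n-1 Q's then 3n+1 J's (n = 1, 2, …).
At n = 5 the blocks have lengths 9, 16.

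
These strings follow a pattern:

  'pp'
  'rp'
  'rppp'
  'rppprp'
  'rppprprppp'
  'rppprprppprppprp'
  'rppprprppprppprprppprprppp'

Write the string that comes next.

rppprprppprppprprppprprppprppprprppprppprp

From term 3 onward, concatenate the last term with the second-to-last: rp·pp = rppp, rppp·rp = rppprp, …
So term 8 is rppprprppprppprprppprprppp·rppprprppprppprp.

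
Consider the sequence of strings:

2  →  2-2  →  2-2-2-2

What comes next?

Every step duplicates the string with '-' between the halves.
So the next term is two copies of 2-2-2-2 with '-' between the halves.

2-2-2-2-2-2-2-2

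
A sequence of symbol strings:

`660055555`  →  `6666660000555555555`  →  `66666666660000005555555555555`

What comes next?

666666666666660000000055555555555555555

The n-th term is 4n-2 6's then 2n 0's then 4n+1 5's (n = 1, 2, …).
Setting n = 4 gives 14, 8, 17 characters in each block.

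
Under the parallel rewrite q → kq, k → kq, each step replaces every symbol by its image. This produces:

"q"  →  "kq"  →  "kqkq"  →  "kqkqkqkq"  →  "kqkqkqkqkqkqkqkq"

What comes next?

Rewriting the 16 symbols of kqkqkqkqkqkqkqkq one by one yields kq kq kq kq kq kq kq kq kq kq kq kq kq kq kq kq; concatenated:

kqkqkqkqkqkqkqkqkqkqkqkqkqkqkqkq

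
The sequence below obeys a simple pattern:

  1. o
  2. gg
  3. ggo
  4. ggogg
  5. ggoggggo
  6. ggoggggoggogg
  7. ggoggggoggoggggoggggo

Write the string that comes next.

From term 3 onward, concatenate the last term with the second-to-last: gg·o = ggo, ggo·gg = ggogg, …
The next term joins ggoggggoggoggggoggggo and ggoggggoggogg.

ggoggggoggoggggoggggoggoggggoggogg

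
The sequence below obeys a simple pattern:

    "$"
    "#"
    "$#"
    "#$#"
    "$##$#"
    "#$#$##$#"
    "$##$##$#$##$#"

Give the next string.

#$#$##$#$##$##$#$##$#

This is a Fibonacci-style word recurrence s(k) = s(k−2)·s(k−1): e.g. $·# = $#.
So term 8 is #$#$##$#·$##$##$#$##$#.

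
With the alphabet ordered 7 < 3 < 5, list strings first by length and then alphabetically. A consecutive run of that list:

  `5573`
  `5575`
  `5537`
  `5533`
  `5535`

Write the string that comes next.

5557

The successor of 5535 increments the rightmost position that isn't already 5 and resets every position after it to 7.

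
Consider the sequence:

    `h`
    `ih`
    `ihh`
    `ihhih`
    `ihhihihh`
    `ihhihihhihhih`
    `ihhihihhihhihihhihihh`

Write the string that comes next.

ihhihihhihhihihhihihhihhihihhihhih

Each term (from the third on) is the previous term followed by the one before it: term 3 = ih·h = ihh.
So term 8 is ihhihihhihhihihhihihh·ihhihihhihhih.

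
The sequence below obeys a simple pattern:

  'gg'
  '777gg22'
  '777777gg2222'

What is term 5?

Each term wraps the previous one in 777 on the left and 22 on the right.
From 777777gg2222, 2 further steps: 777777gg2222 → 777777777gg222222 → (answer).

777777777777gg22222222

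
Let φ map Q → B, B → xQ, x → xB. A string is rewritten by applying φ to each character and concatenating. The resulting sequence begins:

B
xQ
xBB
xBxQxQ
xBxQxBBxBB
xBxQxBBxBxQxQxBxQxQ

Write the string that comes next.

Rewriting the 19 symbols of xBxQxBBxBxQxQxBxQxQ one by one yields xB xQ xB B xB xQ xQ xB xQ xB B xB B xB xQ xB B xB B; concatenated:

xBxQxBBxBxQxQxBxQxBBxBBxBxQxBBxBB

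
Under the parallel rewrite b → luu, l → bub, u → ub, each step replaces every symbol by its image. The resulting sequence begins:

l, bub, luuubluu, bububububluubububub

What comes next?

Replace each of the 19 characters of bububububluubububub in place — luu ub luu ub luu ub luu ub luu bub ub ub luu ub luu ub luu ub luu — and concatenate.

luuubluuubluuubluuubluububububluuubluuubluuubluu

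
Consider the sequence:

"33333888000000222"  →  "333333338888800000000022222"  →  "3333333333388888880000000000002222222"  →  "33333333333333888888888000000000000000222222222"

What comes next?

The n-th term is 3n+2 3's then 2n+1 8's then 3n+3 0's then 2n+1 2's (n = 1, 2, …).
Setting n = 5 gives 17, 11, 18, 11 characters in each block.

333333333333333338888888888800000000000000000022222222222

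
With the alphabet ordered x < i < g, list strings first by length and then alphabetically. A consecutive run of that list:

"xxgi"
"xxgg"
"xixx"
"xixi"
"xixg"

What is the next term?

xiix

The successor of xixg increments the rightmost position that isn't already g and resets every position after it to x.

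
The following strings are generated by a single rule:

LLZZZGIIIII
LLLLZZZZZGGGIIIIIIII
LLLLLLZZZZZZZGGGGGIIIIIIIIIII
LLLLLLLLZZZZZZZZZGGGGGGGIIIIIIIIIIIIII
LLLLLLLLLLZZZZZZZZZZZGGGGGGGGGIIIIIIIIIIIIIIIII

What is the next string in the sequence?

Term n consists of 2n L's, followed by 2n+1 Z's, followed by 2n-1 G's, followed by 3n+2 I's (n = 1, 2, …).
For the next term, n = 6, so the run lengths are 12, 13, 11, 20.

LLLLLLLLLLLLZZZZZZZZZZZZZGGGGGGGGGGGIIIIIIIIIIIIIIIIIIII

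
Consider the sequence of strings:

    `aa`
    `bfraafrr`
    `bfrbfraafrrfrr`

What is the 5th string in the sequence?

s(k+1) = bfr·s(k)·frr, so each term gains bfr as a prefix and frr as a suffix.
From bfrbfraafrrfrr, 2 further steps: bfrbfraafrrfrr → bfrbfrbfraafrrfrrfrr → (answer).

bfrbfrbfrbfraafrrfrrfrrfrr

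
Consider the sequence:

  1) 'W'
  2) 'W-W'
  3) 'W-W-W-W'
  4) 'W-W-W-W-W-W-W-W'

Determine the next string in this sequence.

s(k+1) = s(k)·-·s(k) — each term doubles the last with '-' between the halves.
One more doubling of W-W-W-W-W-W-W-W gives the answer.

W-W-W-W-W-W-W-W-W-W-W-W-W-W-W-W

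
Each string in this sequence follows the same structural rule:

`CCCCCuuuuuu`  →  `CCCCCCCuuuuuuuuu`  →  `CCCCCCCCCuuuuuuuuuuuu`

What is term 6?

CCCCCCCCCCCCCCCuuuuuuuuuuuuuuuuuuuuu

Term n consists of 2n+1 C's, followed by 3n u's, where the shown terms are n = 2, 3, 4.
At n = 7 the blocks have lengths 15, 21.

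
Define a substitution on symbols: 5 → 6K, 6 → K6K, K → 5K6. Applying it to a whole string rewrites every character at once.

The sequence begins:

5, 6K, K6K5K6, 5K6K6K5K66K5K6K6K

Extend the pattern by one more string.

6K5K6K6K5K6K6K5K66K5K6K6KK6K5K66K5K6K6K5K6K6K5K6

φ(5K6K6K5K66K5K6K6K) expands symbol-by-symbol to 6K 5K6 K6K 5K6 K6K 5K6 6K 5K6 K6K K6K 5K6 6K 5K6 K6K 5K6 K6K 5K6; joining the 17 pieces gives the next term.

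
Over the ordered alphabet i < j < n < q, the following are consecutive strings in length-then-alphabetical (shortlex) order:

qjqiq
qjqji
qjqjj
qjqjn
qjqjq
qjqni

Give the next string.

qjqnj

Find the rightmost character of qjqni below q, bump it to the next letter, and reset everything to its right to i.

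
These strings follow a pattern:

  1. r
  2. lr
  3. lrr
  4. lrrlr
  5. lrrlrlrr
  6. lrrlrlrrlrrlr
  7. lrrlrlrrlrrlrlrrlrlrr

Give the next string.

lrrlrlrrlrrlrlrrlrlrrlrrlrlrrlrrlr

This is a Fibonacci-style word recurrence s(k) = s(k−1)·s(k−2): e.g. lr·r = lrr.
The next term joins lrrlrlrrlrrlrlrrlrlrr and lrrlrlrrlrrlr.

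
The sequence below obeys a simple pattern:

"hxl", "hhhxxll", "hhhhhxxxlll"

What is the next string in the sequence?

The n-th term is 2n-1 h's then n x's then n l's (n = 1, 2, …).
Setting n = 4 gives 7, 4, 4 characters in each block.

hhhhhhhxxxxllll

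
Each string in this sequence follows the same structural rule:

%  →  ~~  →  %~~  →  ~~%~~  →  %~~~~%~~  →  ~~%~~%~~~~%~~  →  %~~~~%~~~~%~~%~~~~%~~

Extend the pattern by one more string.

~~%~~%~~~~%~~%~~~~%~~~~%~~%~~~~%~~

Each term (from the third on) is the two preceding terms concatenated in order: term 3 = %·~~ = %~~.
Continuing: ~~%~~%~~~~%~~ · %~~~~%~~~~%~~%~~~~%~~ gives term 8.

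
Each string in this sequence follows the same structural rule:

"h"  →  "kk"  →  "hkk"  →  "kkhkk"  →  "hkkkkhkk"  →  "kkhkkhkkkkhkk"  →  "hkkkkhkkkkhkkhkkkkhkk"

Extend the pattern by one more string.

Each term (from the third on) is the two preceding terms concatenated in order: term 3 = h·kk = hkk.
So term 8 is kkhkkhkkkkhkk·hkkkkhkkkkhkkhkkkkhkk.

kkhkkhkkkkhkkhkkkkhkkkkhkkhkkkkhkk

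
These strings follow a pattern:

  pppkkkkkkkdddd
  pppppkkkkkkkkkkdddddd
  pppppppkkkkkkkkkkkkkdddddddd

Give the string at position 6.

The n-th term is 2n-1 p's then 3n+1 k's then 2n d's, where the shown terms are n = 2, 3, 4.
At n = 7 the blocks have lengths 13, 22, 14.

pppppppppppppkkkkkkkkkkkkkkkkkkkkkkdddddddddddddd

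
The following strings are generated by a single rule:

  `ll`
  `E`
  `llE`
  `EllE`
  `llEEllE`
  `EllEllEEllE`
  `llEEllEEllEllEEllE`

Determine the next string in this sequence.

From term 3 onward, concatenate the second-to-last term with the last: ll·E = llE, E·llE = EllE, …
So term 8 is EllEllEEllE·llEEllEEllEllEEllE.

EllEllEEllEllEEllEEllEllEEllE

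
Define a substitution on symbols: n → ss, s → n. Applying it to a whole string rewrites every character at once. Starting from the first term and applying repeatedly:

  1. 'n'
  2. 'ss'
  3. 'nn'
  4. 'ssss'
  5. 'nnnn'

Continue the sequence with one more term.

ssssssss

Apply φ to nnnn symbol by symbol: n→ss, n→ss, n→ss, n→ss; joined: ss ss ss ss.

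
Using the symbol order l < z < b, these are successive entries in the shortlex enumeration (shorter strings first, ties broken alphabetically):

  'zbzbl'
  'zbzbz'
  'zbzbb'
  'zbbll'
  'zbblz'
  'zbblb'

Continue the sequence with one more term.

zbbzl

Treat zbblb as a base-3 numeral over the given alphabet and add one, carrying through any trailing b's.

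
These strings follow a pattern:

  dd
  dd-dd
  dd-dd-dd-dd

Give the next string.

Each string is two copies of the previous one joined by '-'.
So the next term is two copies of dd-dd-dd-dd with '-' between the halves.

dd-dd-dd-dd-dd-dd-dd-dd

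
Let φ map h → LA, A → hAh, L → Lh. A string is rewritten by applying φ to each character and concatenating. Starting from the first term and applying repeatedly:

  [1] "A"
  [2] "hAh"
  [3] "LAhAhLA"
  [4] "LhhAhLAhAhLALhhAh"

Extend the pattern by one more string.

LhLALAhAhLALhhAhLAhAhLALhhAhLhLALAhAhLA

φ(LhhAhLAhAhLALhhAh) expands symbol-by-symbol to Lh LA LA hAh LA Lh hAh LA hAh LA Lh hAh Lh LA LA hAh LA; joining the 17 pieces gives the next term.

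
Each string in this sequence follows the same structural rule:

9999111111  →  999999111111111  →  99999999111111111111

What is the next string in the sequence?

Term n consists of 2n 9's, followed by 3n 1's, where the shown terms are n = 2, 3, 4.
At n = 5 the blocks have lengths 10, 15.

9999999999111111111111111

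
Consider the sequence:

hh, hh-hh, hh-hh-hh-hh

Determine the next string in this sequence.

hh-hh-hh-hh-hh-hh-hh-hh

Each string is two copies of the previous one joined by '-'.
So the next term is two copies of hh-hh-hh-hh with '-' between the halves.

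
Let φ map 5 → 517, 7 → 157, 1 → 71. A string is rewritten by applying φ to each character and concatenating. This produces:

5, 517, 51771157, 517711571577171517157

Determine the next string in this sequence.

5177115715771715171577151715715771157715177115771517157

Applying the rule to each of the 21 symbols of 517711571577171517157 gives the pieces 517 71 157 157 71 71 517 157 71 517 157 157 71 157 71 517 71 157 71 517 157, which concatenate to the answer.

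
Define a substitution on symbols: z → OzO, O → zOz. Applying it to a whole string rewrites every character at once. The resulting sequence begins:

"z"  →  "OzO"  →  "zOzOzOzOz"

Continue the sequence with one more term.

Expanding zOzOzOzOz: z→OzO, O→zOz, z→OzO, O→zOz, z→OzO, O→zOz, z→OzO, O→zOz, z→OzO. Concatenated: OzO zOz OzO zOz OzO zOz OzO zOz OzO.

OzOzOzOzOzOzOzOzOzOzOzOzOzO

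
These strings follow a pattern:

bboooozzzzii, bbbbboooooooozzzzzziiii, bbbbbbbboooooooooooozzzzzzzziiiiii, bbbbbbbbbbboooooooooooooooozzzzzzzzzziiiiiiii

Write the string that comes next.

bbbbbbbbbbbbbboooooooooooooooooooozzzzzzzzzzzziiiiiiiiii

The n-th term is 3n-1 b's then 4n o's then 2n+2 z's then 2n i's (n = 1, 2, …).
At n = 5 the blocks have lengths 14, 20, 12, 10.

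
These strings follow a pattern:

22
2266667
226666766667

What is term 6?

Every step adds 66667 to the end: s(k+1) = s(k)·66667.
From 226666766667, 3 further steps: 226666766667 → 22666676666766667 → 2266667666676666766667 → (answer).

226666766667666676666766667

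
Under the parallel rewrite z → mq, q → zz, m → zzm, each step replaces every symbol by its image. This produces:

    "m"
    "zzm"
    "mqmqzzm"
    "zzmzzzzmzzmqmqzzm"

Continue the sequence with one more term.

Rewriting the 17 symbols of zzmzzzzmzzmqmqzzm one by one yields mq mq zzm mq mq mq mq zzm mq mq zzm zz zzm zz mq mq zzm; concatenated:

mqmqzzmmqmqmqmqzzmmqmqzzmzzzzmzzmqmqzzm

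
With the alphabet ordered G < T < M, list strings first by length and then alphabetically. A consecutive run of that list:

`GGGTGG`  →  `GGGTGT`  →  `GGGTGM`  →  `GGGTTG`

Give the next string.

The successor of GGGTTG increments the rightmost position that isn't already M and resets every position after it to G.

GGGTTT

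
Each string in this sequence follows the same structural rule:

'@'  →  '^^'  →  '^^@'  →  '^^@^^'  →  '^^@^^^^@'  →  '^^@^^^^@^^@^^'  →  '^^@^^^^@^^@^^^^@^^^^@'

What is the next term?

Each term (from the third on) is the previous term followed by the one before it: term 3 = ^^·@ = ^^@.
Continuing: ^^@^^^^@^^@^^^^@^^^^@ · ^^@^^^^@^^@^^ gives term 8.

^^@^^^^@^^@^^^^@^^^^@^^@^^^^@^^@^^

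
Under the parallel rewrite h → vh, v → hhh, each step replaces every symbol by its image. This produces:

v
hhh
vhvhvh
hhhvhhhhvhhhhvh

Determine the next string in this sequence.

Replace each of the 15 characters of hhhvhhhhvhhhhvh in place — vh vh vh hhh vh vh vh vh hhh vh vh vh vh hhh vh — and concatenate.

vhvhvhhhhvhvhvhvhhhhvhvhvhvhhhhvh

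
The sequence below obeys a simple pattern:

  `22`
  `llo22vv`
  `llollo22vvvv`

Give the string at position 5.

s(k+1) = llo·s(k)·vv, so each term gains llo as a prefix and vv as a suffix.
From llollo22vvvv, 2 further steps: llollo22vvvv → llollollo22vvvvvv → (answer).

llollollollo22vvvvvvvv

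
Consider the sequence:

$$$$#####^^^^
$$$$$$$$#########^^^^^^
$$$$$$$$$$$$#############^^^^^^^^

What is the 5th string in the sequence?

Reading off run lengths: $ runs 4, 8, 12; # runs 5, 9, 13; ^ runs 4, 6, 8 — each is linear in n (n = 1, 2, …).
For term 5, n = 5, so the run lengths are 20, 21, 12.

$$$$$$$$$$$$$$$$$$$$#####################^^^^^^^^^^^^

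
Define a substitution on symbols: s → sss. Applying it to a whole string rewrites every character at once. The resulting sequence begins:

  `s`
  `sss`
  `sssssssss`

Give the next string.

Apply φ to sssssssss symbol by symbol: s→sss, s→sss, s→sss, s→sss, s→sss, s→sss, s→sss, s→sss, s→sss; joined: sss sss sss sss sss sss sss sss sss.

sssssssssssssssssssssssssss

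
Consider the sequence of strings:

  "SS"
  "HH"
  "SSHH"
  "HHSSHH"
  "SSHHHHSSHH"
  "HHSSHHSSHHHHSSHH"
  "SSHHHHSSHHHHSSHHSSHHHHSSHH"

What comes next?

From term 3 onward, concatenate the second-to-last term with the last: SS·HH = SSHH, HH·SSHH = HHSSHH, …
Continuing: HHSSHHSSHHHHSSHH · SSHHHHSSHHHHSSHHSSHHHHSSHH gives term 8.

HHSSHHSSHHHHSSHHSSHHHHSSHHHHSSHHSSHHHHSSHH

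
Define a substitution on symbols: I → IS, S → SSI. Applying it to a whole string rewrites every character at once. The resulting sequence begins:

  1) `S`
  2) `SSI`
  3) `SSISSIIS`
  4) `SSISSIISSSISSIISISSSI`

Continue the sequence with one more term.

Applying the rule to each of the 21 symbols of SSISSIISSSISSIISISSSI gives the pieces SSI SSI IS SSI SSI IS IS SSI SSI SSI IS SSI SSI IS IS SSI IS SSI SSI SSI IS, which concatenate to the answer.

SSISSIISSSISSIISISSSISSISSIISSSISSIISISSSIISSSISSISSIIS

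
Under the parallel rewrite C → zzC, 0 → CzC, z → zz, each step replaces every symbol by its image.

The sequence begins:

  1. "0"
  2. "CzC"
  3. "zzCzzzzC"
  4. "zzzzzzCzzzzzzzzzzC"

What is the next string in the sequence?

zzzzzzzzzzzzzzCzzzzzzzzzzzzzzzzzzzzzzC

φ(zzzzzzCzzzzzzzzzzC) expands symbol-by-symbol to zz zz zz zz zz zz zzC zz zz zz zz zz zz zz zz zz zz zzC; joining the 18 pieces gives the next term.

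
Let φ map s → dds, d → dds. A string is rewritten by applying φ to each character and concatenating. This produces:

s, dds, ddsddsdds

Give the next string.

Expanding ddsddsdds: d→dds, d→dds, s→dds, d→dds, d→dds, s→dds, d→dds, d→dds, s→dds. Concatenated: dds dds dds dds dds dds dds dds dds.

ddsddsddsddsddsddsddsddsdds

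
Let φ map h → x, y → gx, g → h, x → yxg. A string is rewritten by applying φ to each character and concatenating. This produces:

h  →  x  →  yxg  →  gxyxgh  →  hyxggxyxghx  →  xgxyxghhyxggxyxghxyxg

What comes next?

Rewriting the 21 symbols of xgxyxghhyxggxyxghxyxg one by one yields yxg h yxg gx yxg h x x gx yxg h h yxg gx yxg h x yxg gx yxg h; concatenated:

yxghyxggxyxghxxgxyxghhyxggxyxghxyxggxyxgh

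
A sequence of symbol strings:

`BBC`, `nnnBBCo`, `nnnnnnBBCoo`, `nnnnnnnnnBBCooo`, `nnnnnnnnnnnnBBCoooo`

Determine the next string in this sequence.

nnnnnnnnnnnnnnnBBCooooo

s(k+1) = nnn·s(k)·o, so each term gains nnn as a prefix and o as a suffix.
So the next term is nnn·nnnnnnnnnnnnBBCoooo·o.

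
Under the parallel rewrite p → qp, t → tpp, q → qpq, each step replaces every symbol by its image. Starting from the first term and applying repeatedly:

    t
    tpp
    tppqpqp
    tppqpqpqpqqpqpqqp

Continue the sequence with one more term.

Replace each of the 17 characters of tppqpqpqpqqpqpqqp in place — tpp qp qp qpq qp qpq qp qpq qp qpq qpq qp qpq qp qpq qpq qp — and concatenate.

tppqpqpqpqqpqpqqpqpqqpqpqqpqqpqpqqpqpqqpqqp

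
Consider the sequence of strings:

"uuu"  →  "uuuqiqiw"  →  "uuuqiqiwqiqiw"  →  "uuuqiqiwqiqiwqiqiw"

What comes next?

uuuqiqiwqiqiwqiqiwqiqiw

Each term is the previous one with qiqiw appended.
One more step from uuuqiqiwqiqiwqiqiw gives the answer.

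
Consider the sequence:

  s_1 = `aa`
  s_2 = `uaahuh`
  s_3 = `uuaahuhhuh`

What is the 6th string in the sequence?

Each term wraps the previous one in u on the left and huh on the right.
From uuaahuhhuh, 3 further steps: uuaahuhhuh → uuuaahuhhuhhuh → uuuuaahuhhuhhuhhuh → (answer).

uuuuuaahuhhuhhuhhuhhuh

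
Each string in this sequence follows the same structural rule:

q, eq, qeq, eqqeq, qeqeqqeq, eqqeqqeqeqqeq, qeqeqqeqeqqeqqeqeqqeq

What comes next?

eqqeqqeqeqqeqqeqeqqeqeqqeqqeqeqqeq

This is a Fibonacci-style word recurrence s(k) = s(k−2)·s(k−1): e.g. q·eq = qeq.
Continuing: eqqeqqeqeqqeq · qeqeqqeqeqqeqqeqeqqeq gives term 8.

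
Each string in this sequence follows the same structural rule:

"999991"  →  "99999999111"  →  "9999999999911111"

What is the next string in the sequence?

999999999999991111111

The n-th term is 3n+2 9's then 2n-1 1's (n = 1, 2, …).
At n = 4 the blocks have lengths 14, 7.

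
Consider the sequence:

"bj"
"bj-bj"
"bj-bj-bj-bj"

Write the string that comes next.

s(k+1) = s(k)·-·s(k) — each term doubles the last with '-' between the halves.
So the next term is two copies of bj-bj-bj-bj with '-' between the halves.

bj-bj-bj-bj-bj-bj-bj-bj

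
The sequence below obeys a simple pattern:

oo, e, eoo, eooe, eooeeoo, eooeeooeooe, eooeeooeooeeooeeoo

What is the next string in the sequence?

From term 3 onward, concatenate the last term with the second-to-last: e·oo = eoo, eoo·e = eooe, …
The next term joins eooeeooeooeeooeeoo and eooeeooeooe.

eooeeooeooeeooeeooeooeeooeooe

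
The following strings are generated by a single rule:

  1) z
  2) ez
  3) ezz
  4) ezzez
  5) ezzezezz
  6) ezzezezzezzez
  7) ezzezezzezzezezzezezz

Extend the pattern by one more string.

ezzezezzezzezezzezezzezzezezzezzez

From term 3 onward, concatenate the last term with the second-to-last: ez·z = ezz, ezz·ez = ezzez, …
The next term joins ezzezezzezzezezzezezz and ezzezezzezzez.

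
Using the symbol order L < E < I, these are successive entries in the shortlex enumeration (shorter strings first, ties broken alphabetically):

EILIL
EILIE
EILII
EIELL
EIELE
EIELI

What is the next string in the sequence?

The successor of EIELI increments the rightmost position that isn't already I and resets every position after it to L.

EIEEL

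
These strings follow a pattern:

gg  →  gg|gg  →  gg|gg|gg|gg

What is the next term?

Every step duplicates the string with '|' between the halves.
Doubling gg|gg|gg|gg with '|' between the halves:

gg|gg|gg|gg|gg|gg|gg|gg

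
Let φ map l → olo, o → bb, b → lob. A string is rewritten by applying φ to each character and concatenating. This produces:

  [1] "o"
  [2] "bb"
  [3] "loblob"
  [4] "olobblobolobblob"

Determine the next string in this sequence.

Rewriting the 16 symbols of olobblobolobblob one by one yields bb olo bb lob lob olo bb lob bb olo bb lob lob olo bb lob; concatenated:

bbolobbloblobolobblobbbolobbloblobolobblob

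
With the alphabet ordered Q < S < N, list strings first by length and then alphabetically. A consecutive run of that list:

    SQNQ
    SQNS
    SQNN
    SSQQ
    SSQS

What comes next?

SSQN

Treat SSQS as a base-3 numeral over the given alphabet and add one, carrying through any trailing N's.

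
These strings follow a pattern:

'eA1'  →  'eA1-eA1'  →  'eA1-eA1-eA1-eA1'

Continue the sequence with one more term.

Every step duplicates the string with '-' between the halves.
One more doubling of eA1-eA1-eA1-eA1 gives the answer.

eA1-eA1-eA1-eA1-eA1-eA1-eA1-eA1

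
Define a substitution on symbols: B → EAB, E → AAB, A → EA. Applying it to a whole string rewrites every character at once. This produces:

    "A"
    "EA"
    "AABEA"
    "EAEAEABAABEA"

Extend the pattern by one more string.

Rewriting each symbol of EAEAEABAABEA: E→AAB, A→EA, E→AAB, A→EA, E→AAB, A→EA, B→EAB, A→EA, A→EA, B→EAB, E→AAB, A→EA, which concatenates to AAB EA AAB EA AAB EA EAB EA EA EAB AAB EA.

AABEAAABEAAABEAEABEAEAEABAABEA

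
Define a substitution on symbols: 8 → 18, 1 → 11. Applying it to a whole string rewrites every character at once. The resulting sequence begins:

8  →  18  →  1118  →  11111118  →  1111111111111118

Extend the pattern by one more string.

Rewriting the 16 symbols of 1111111111111118 one by one yields 11 11 11 11 11 11 11 11 11 11 11 11 11 11 11 18; concatenated:

11111111111111111111111111111118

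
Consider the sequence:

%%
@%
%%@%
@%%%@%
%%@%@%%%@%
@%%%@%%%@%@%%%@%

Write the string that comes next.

%%@%@%%%@%@%%%@%%%@%@%%%@%

This is a Fibonacci-style word recurrence s(k) = s(k−2)·s(k−1): e.g. %%·@% = %%@%.
So term 7 is %%@%@%%%@%·@%%%@%%%@%@%%%@%.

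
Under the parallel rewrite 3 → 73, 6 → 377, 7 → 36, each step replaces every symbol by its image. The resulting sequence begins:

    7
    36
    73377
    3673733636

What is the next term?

Rewriting each symbol of 3673733636: 3→73, 6→377, 7→36, 3→73, 7→36, 3→73, 3→73, 6→377, 3→73, 6→377, which concatenates to 73 377 36 73 36 73 73 377 73 377.

73377367336737337773377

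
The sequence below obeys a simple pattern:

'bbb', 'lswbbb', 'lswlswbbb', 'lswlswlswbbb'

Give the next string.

Every step adds lsw at the front: s(k+1) = lsw·s(k).
Applying this once more to lswlswlswbbb:

lswlswlswlswbbb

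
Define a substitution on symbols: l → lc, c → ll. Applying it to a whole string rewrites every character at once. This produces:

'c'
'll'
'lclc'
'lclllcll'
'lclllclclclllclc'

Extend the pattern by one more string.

Rewriting the 16 symbols of lclllclclclllclc one by one yields lc ll lc lc lc ll lc ll lc ll lc lc lc ll lc ll; concatenated:

lclllclclclllclllclllclclclllcll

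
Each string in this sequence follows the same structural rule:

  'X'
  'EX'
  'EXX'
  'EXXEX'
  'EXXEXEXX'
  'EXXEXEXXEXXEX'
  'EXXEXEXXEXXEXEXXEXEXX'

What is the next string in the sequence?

Each term (from the third on) is the previous term followed by the one before it: term 3 = EX·X = EXX.
Continuing: EXXEXEXXEXXEXEXXEXEXX · EXXEXEXXEXXEX gives term 8.

EXXEXEXXEXXEXEXXEXEXXEXXEXEXXEXXEX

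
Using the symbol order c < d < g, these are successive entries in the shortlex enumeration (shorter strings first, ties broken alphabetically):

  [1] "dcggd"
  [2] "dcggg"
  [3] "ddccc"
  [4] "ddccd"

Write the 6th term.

Continuing the enumeration 2 steps past ddccd: ddccd → ddccg → (answer).

ddcdc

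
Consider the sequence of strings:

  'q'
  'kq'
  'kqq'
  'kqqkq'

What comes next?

kqqkqkqq

This is a Fibonacci-style word recurrence s(k) = s(k−1)·s(k−2): e.g. kq·q = kqq.
So term 5 is kqqkq·kqq.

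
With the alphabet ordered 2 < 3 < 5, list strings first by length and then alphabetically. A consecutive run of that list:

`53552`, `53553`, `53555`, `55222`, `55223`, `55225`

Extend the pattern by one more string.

55232

The successor of 55225 increments the rightmost position that isn't already 5 and resets every position after it to 2.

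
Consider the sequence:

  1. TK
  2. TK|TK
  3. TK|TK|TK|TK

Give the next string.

TK|TK|TK|TK|TK|TK|TK|TK

Each string is two copies of the previous one joined by '|'.
So the next term is two copies of TK|TK|TK|TK with '|' between the halves.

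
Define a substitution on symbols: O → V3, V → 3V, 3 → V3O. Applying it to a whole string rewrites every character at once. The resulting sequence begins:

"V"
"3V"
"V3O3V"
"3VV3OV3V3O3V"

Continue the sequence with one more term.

Expanding 3VV3OV3V3O3V: 3→V3O, V→3V, V→3V, 3→V3O, O→V3, V→3V, 3→V3O, V→3V, 3→V3O, O→V3, 3→V3O, V→3V. Concatenated: V3O 3V 3V V3O V3 3V V3O 3V V3O V3 V3O 3V.

V3O3V3VV3OV33VV3O3VV3OV3V3O3V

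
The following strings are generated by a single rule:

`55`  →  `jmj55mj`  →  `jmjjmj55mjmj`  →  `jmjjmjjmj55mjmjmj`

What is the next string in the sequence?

Each term wraps the previous one in jmj on the left and mj on the right.
So the next term is jmj·jmjjmjjmj55mjmjmj·mj.

jmjjmjjmjjmj55mjmjmjmj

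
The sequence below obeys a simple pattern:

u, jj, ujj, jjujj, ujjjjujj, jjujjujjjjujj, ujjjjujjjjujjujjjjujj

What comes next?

Each term (from the third on) is the two preceding terms concatenated in order: term 3 = u·jj = ujj.
The next term joins jjujjujjjjujj and ujjjjujjjjujjujjjjujj.

jjujjujjjjujjujjjjujjjjujjujjjjujj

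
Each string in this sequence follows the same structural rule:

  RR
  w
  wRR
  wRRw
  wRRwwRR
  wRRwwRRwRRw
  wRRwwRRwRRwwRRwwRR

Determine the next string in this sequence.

From term 3 onward, concatenate the last term with the second-to-last: w·RR = wRR, wRR·w = wRRw, …
So term 8 is wRRwwRRwRRwwRRwwRR·wRRwwRRwRRw.

wRRwwRRwRRwwRRwwRRwRRwwRRwRRw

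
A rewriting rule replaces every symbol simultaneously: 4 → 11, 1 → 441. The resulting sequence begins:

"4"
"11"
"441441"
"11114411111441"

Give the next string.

44144144144111114414414414414411111441

Replace each of the 14 characters of 11114411111441 in place — 441 441 441 441 11 11 441 441 441 441 441 11 11 441 — and concatenate.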